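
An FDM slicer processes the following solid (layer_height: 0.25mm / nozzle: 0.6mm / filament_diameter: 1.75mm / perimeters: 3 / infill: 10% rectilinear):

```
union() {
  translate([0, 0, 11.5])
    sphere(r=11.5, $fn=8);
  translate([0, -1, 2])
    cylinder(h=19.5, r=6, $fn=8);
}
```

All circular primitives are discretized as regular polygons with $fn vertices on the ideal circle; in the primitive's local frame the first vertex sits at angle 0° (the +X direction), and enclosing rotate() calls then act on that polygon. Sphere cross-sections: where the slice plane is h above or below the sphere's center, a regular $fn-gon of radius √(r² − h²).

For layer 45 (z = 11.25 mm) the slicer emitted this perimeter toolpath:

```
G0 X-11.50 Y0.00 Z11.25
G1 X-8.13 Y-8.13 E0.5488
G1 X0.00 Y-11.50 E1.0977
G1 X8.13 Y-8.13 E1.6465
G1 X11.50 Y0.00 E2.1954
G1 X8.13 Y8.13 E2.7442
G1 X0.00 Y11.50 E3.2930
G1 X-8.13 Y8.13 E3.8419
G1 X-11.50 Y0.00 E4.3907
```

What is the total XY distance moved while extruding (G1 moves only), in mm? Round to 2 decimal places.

Sum the Euclidean lengths of each G1 segment: total = 70.41 mm.

70.41 mm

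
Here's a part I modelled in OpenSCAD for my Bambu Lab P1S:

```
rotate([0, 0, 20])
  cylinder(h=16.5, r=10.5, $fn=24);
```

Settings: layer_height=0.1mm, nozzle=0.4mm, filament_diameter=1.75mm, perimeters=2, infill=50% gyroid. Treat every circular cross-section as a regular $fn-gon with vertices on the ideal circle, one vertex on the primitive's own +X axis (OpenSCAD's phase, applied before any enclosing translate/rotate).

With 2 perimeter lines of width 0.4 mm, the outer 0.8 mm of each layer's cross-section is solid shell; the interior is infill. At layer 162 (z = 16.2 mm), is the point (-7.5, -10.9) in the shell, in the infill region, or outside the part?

outside

At z = 16.2 mm: the r=10.5 cylinder gives a regular 24-gon of circumradius 10.5 (constant along its height); (rotated 20° about Z; rotation is an isometry so areas/perimeters/island counts are preserved). Overall, the cross-section is a single solid region. Undo the 20° rotation: the query point maps to (-10.776, -7.677) in the un-rotated model frame. The nearest boundary edge runs (-9.09, -5.25)→(-7.42, -7.42); distance from the point to it = 2.81 mm. The point is not inside any of the regions above, so it lies outside the cross-section (2.81 mm from the nearest boundary).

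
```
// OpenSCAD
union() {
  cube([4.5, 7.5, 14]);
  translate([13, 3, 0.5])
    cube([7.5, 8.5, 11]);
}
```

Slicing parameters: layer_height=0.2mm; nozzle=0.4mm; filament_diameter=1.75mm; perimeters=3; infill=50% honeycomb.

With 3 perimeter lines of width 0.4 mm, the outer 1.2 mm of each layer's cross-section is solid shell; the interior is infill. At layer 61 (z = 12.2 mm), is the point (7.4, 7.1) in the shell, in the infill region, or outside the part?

At z = 12.2 mm: the 4.5×7.5 cube contributes its full rectangle; the cube at (13, 3) is absent (z outside [0.5, 11.5]); Merging all regions: only the 4.5×7.5 cube is present, so the union is just that shape — 1 connected region. Overall, the cross-section is a single solid region. The nearest boundary edge runs (4.50, 0.00)→(4.50, 7.50); distance from the point to it = 2.90 mm. The point is not inside any of the regions above, so it lies outside the cross-section (2.90 mm from the nearest boundary).

outside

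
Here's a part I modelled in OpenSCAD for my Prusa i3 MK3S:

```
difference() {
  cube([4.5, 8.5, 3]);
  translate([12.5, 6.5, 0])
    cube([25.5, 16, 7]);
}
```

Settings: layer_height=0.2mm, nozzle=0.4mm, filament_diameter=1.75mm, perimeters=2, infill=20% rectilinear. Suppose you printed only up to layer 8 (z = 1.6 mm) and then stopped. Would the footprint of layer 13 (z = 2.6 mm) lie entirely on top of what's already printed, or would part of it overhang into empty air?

Compare the two slices. At z = 1.6: the cube (footprint 4.5×8.5) is included at this height (area 38.25 mm²); the cube at (12.5, 6.5) is present — its section is the full 25.5×16 rectangle (area 408.00 mm²); Taking the first minus the rest: starting from the 4.5×8.5 cube (38.25 mm²), the 25.5×16 cube at (12.5, 6.5) misses the remaining region (no effect) — area = 38.25 mm². At z = 2.6: the 4.5×8.5 cube contributes its full rectangle (area 38.25 mm²); the 25.5×16 cube at (12.5, 6.5) contributes its full rectangle (area 408.00 mm²); Subtracting the remaining from the first: starting from the 4.5×8.5 cube (38.25 mm²), the 25.5×16 cube at (12.5, 6.5) misses the remaining region (no effect) — area = 38.25 mm². Checking containment: the cross-section at z = 2.6 is a subset of the cross-section at z = 1.6.

entirely on top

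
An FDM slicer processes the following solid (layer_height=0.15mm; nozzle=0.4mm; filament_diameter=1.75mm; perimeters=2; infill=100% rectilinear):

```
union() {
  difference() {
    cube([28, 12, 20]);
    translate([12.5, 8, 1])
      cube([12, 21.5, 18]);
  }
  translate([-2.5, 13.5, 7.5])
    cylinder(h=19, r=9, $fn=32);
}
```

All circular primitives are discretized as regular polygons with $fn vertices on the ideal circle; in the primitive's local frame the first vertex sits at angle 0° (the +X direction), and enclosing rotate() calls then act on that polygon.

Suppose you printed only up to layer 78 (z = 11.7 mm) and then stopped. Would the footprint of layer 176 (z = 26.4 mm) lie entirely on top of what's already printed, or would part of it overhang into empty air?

Compare the two slices. At z = 11.7: the 28×12 cube contributes its full rectangle (area 336.00 mm²); the cube at (12.5, 8) is present — its section is the full 12×21.5 rectangle (area 258.00 mm²); Taking the first minus the rest: starting from the 28×12 cube (336.00 mm²), the 12×21.5 cube at (12.5, 8) partially overlaps it — only the 48.00 mm² overlap (of its 258.00 mm²) is removed, clipping the outline — area = 288.00 mm²; the r=9 cylinder at (-2.5, 13.5) contributes a regular 32-gon of circumradius 9 (area = (32/2)·9.000²·sin(360°/32) = 252.84 mm²); Taking the union: the regions partially overlap — summed areas 540.84 mm² minus the doubly-counted overlap 31.43 mm² gives 509.40 mm² — area = 509.40 mm². At z = 26.4: the cube is not intersected at this z (z outside [0, 20]); the cube at (12.5, 8) is not intersected at this z (z outside [1, 19]); Taking the first minus the rest: the first operand is absent here, so nothing remains; the r=9 cylinder at (-2.5, 13.5) gives a regular 32-gon of circumradius 9 (constant along its height) (area = (32/2)·9.000²·sin(360°/32) = 252.84 mm²); Taking the union: only the r=9 cylinder at (-2.5, 13.5) is present, so the union is just that shape — area = 252.84 mm². Checking containment: the cross-section at z = 26.4 is a subset of the cross-section at z = 11.7.

entirely on top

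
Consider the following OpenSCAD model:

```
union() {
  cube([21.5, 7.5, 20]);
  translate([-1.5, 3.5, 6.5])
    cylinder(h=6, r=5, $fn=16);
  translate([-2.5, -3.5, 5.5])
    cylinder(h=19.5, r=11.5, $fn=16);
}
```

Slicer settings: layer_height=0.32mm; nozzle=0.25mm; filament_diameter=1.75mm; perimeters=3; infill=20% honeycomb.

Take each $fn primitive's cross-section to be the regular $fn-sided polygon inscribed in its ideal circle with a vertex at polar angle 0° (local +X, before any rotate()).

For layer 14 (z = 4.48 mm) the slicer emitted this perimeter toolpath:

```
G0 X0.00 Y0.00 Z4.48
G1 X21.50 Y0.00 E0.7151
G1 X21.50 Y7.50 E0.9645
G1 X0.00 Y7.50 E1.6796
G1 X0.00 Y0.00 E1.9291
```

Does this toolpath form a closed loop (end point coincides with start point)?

Start point (G0): (0.00, 0.00). End point (last G1): the path returns to the start — closed.

yes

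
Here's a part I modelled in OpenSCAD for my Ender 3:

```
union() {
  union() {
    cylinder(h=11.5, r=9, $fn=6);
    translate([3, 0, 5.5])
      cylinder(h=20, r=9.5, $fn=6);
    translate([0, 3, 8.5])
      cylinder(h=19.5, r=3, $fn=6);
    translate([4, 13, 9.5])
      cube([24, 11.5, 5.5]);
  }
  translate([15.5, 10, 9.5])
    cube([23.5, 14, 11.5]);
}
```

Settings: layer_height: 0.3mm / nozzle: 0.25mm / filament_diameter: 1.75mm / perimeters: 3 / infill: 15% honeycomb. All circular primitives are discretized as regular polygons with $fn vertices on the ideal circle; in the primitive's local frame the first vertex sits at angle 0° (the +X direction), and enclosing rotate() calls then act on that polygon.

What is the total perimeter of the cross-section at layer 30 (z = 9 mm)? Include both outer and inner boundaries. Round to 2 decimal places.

At z = 9 mm: the r=9 cylinder contributes a regular 6-gon of circumradius 9 (perimeter = 2·6·9.000·sin(180°/6) = 54.00 mm); the cylinder at (3, 0): section is a regular 6-gon, circumradius r=9.5 (perimeter = 2·6·9.500·sin(180°/6) = 57.00 mm); the r=3 cylinder at (0, 3) contributes a regular 6-gon of circumradius 3 (perimeter = 2·6·3.000·sin(180°/6) = 18.00 mm); the cube at (4, 13) does not reach this height (z outside [9.5, 15]); Merging all regions: the regions partially overlap (shared area 194.86 mm²), so the edge portions inside another operand are dropped and the merged outline is re-measured after clipping — boundary = 62.00 mm; the cube at (15.5, 10) is absent (z outside [9.5, 21]); Combining (union): only that combined region is present, so the union is just that shape — boundary = 62.00 mm. Overall, the cross-section is a single solid region. Total boundary length (outer) = 62.00 mm.

62.00 mm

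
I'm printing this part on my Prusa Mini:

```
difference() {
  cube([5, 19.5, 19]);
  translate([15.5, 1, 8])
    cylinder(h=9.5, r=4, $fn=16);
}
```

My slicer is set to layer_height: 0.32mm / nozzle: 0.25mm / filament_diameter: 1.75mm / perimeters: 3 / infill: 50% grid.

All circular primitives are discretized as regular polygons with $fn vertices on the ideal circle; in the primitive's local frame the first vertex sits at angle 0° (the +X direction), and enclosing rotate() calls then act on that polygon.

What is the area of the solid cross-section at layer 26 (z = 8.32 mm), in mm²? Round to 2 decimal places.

97.50 mm²

At z = 8.32 mm: the cube (footprint 5×19.5) is included at this height (area 97.50 mm²); the r=4 cylinder at (15.5, 1) contributes a regular 16-gon of circumradius 4 (area = (16/2)·4.000²·sin(360°/16) = 48.98 mm²); After the difference (first − rest): starting from the 5×19.5 cube (97.50 mm²), the r=4 cylinder at (15.5, 1) misses the remaining region (no effect) — area = 97.50 mm². Overall, the cross-section is a single solid region. Net area = 97.50 mm².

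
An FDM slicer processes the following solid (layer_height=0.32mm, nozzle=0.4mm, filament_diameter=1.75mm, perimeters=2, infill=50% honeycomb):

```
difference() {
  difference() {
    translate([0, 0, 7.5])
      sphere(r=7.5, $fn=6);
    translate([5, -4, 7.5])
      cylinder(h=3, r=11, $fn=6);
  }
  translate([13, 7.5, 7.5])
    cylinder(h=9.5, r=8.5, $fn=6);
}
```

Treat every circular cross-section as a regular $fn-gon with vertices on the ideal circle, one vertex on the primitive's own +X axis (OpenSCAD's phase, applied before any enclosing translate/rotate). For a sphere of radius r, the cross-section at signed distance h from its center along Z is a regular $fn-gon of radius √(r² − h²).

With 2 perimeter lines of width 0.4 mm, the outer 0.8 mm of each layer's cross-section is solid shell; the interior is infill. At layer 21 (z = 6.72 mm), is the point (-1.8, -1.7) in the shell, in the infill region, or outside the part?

infill

At z = 6.72 mm: the sphere: section is a regular 6-gon, circumradius = √(r²−h²) = √(7.5²−0.78²) = 7.459; the cylinder at (5, -4) is not intersected at this z (z outside [7.5, 10.5]); After the difference (first − rest): none of the subtracted shapes is present at this height, so the r=7.5 sphere is unchanged — 1 connected region; the cylinder at (13, 7.5) is absent (z outside [7.5, 17]); After the difference (first − rest): none of the subtracted shapes is present at this height, so that combined region is unchanged — 1 connected region. Overall, the cross-section is a single solid region. The nearest boundary edge runs (-7.46, 0.00)→(-3.73, -6.46); distance from the point to it = 4.05 mm. The point is inside the cross-section and 4.05 mm from the nearest boundary — more than the 0.8 mm shell width (2 × 0.4), so it's in the infill interior.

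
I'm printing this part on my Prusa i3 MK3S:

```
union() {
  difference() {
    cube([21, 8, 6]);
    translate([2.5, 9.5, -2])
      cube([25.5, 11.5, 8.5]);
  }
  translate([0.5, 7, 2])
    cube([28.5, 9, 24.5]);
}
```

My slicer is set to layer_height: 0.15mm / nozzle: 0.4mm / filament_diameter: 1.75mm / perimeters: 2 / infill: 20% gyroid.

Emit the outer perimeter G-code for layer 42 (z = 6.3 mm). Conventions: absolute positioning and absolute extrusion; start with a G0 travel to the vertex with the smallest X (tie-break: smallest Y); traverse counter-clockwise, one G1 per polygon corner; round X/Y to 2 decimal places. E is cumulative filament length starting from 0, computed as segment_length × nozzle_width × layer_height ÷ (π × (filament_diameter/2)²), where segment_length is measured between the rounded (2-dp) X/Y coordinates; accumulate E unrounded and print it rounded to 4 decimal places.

G0 X0.50 Y7.00 Z6.30
G1 X29.00 Y7.00 E0.7109
G1 X29.00 Y16.00 E0.9354
G1 X0.50 Y16.00 E1.6464
G1 X0.50 Y7.00 E1.8709

At z = 6.3 mm: the cube is absent (z outside [0, 6]); the cube at (2.5, 9.5) (footprint 25.5×11.5) is included at this height; Taking the first minus the rest: the first operand is absent here, so nothing remains; the cube at (0.5, 7) (footprint 28.5×9) is included at this height; Taking the union: only the 28.5×9 cube at (0.5, 7) is present, so the union is just that shape — 1 connected region. The outline is a single polygon with 4 vertices. Extrusion per mm of travel: 0.4 × 0.15 / (π × 0.875²) = 0.024945. Accumulating E over each segment gives final E = 1.8709.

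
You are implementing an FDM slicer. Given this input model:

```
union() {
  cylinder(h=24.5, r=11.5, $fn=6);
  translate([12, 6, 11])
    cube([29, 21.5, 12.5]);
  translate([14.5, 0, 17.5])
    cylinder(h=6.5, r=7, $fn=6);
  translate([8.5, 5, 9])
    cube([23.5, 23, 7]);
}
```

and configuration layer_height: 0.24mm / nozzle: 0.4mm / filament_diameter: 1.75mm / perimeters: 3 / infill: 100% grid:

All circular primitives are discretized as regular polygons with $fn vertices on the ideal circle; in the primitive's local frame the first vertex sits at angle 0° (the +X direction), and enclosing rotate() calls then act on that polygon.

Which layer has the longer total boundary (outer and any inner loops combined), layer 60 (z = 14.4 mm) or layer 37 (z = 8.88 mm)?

layer 60 (z = 14.4 mm)

Layer 60 (z = 14.4): the r=11.5 cylinder gives a regular 6-gon of circumradius 11.5 (constant along its height) (perimeter = 2·6·11.500·sin(180°/6) = 69.00 mm); the 29×21.5 cube at (12, 6) contributes its full rectangle (perimeter 101.00 mm); the cylinder at (14.5, 0) does not reach this height (z outside [17.5, 24]); the cube at (8.5, 5) (footprint 23.5×23) is included at this height (perimeter 93.00 mm); Combining (union): the regions partially overlap (shared area 430.01 mm²), so the edge portions inside another operand are dropped and the merged outline is re-measured after clipping — boundary = 179.46 mm. So its perimeter = 179.46 mm. Layer 37 (z = 8.88): the cylinder: section is a regular 6-gon, circumradius r=11.5 (perimeter = 2·6·11.500·sin(180°/6) = 69.00 mm); the cube at (12, 6) does not reach this height (z outside [11, 23.5]); the cylinder at (14.5, 0) is absent (z outside [17.5, 24]); the cube at (8.5, 5) is not intersected at this z (z outside [9, 16]); Combining (union): only the r=11.5 cylinder is present, so the union is just that shape — boundary = 69.00 mm. So its perimeter = 69.00 mm. Layer 60 is larger (179.46 vs 69.00 mm).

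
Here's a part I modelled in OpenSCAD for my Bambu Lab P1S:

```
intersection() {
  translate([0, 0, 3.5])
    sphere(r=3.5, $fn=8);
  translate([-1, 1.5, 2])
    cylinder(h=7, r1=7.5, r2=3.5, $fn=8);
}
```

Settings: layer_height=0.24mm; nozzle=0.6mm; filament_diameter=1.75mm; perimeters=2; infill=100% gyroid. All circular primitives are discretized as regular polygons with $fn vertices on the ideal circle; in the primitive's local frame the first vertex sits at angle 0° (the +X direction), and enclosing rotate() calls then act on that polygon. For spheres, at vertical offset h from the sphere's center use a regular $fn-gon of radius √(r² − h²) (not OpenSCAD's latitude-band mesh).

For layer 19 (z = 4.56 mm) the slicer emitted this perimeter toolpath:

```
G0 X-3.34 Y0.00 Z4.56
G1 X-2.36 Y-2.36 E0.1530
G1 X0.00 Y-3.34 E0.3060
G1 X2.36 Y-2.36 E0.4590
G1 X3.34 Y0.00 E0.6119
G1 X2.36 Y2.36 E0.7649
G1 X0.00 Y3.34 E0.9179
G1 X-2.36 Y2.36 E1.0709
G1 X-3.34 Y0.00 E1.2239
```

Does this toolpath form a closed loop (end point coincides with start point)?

Start point (G0): (-3.34, 0.00). End point (last G1): the path returns to the start — closed.

yes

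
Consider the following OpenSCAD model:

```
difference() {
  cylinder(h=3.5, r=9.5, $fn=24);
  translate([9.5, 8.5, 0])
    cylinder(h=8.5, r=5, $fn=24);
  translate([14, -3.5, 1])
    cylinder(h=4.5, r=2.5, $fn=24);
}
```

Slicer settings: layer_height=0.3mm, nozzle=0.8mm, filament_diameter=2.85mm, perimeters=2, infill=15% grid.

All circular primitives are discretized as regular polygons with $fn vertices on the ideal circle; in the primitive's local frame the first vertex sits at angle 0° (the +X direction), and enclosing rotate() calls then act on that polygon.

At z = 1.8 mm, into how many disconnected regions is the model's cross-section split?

At z = 1.8 mm: the r=9.5 cylinder contributes a regular 24-gon of circumradius 9.5; the r=5 cylinder at (9.5, 8.5) contributes a regular 24-gon of circumradius 5; the cylinder at (14, -3.5): section is a regular 24-gon, circumradius r=2.5; Subtracting the remaining from the first: starting from the r=9.5 cylinder, the r=5 cylinder at (9.5, 8.5) partially overlaps it — only the 7.16 mm² overlap (of its 77.65 mm²) is removed, clipping the outline; the r=2.5 cylinder at (14, -3.5) misses the remaining region (no effect) — 1 connected region. The result has 1 disconnected region.

1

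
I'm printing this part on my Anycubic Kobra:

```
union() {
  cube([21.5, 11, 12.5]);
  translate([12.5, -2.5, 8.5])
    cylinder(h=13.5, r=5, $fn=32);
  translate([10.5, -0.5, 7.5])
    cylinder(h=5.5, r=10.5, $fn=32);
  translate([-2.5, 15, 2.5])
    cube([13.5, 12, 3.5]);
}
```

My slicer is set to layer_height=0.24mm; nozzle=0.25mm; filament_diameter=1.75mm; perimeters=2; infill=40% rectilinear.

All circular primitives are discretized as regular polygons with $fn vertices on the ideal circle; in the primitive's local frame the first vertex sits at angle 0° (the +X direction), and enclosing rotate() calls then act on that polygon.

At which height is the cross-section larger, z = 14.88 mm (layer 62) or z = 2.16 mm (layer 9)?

layer 9 (z = 2.16 mm)

Layer 62 (z = 14.88): the cube does not reach this height (z outside [0, 12.5]); the cylinder at (12.5, -2.5): section is a regular 32-gon, circumradius r=5 (area = (32/2)·5.000²·sin(360°/32) = 78.04 mm²); the cylinder at (10.5, -0.5) does not reach this height (z outside [7.5, 13]); the cube at (-2.5, 15) is absent (z outside [2.5, 6]); Taking the union: only the r=5 cylinder at (12.5, -2.5) is present, so the union is just that shape — area = 78.04 mm². So its area = 78.04 mm². Layer 9 (z = 2.16): the 21.5×11 cube contributes its full rectangle (area 236.50 mm²); the cylinder at (12.5, -2.5) does not reach this height (z outside [8.5, 22]); the cylinder at (10.5, -0.5) is absent (z outside [7.5, 13]); the cube at (-2.5, 15) is not intersected at this z (z outside [2.5, 6]); Combining (union): only the 21.5×11 cube is present, so the union is just that shape — area = 236.50 mm². So its area = 236.50 mm². Layer 9 is larger (236.50 vs 78.04 mm²).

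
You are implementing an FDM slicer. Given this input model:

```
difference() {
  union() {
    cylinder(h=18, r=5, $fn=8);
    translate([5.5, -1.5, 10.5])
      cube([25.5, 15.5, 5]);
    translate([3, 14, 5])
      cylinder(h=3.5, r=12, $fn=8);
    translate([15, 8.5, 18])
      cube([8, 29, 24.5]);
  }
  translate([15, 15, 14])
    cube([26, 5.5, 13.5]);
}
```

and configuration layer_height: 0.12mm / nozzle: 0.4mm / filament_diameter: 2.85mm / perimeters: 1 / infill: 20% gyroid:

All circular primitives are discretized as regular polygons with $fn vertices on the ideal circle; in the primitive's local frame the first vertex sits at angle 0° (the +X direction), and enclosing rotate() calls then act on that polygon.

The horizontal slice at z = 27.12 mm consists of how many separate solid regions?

2

At z = 27.12 mm: the cylinder does not reach this height (z outside [0, 18]); the cube at (5.5, -1.5) is not intersected at this z (z outside [10.5, 15.5]); the cylinder at (3, 14) does not reach this height (z outside [5, 8.5]); the cube at (15, 8.5) (footprint 8×29) is included at this height; Taking the union: only the 8×29 cube at (15, 8.5) is present, so the union is just that shape — 1 connected region; the cube at (15, 15) is present — its section is the full 26×5.5 rectangle; After the difference (first − rest): starting from that combined region, the 26×5.5 cube at (15, 15) partially overlaps it — only the 44.00 mm² overlap (of its 143.00 mm²) is removed, clipping the outline — 2 connected regions. The result has 2 disconnected regions.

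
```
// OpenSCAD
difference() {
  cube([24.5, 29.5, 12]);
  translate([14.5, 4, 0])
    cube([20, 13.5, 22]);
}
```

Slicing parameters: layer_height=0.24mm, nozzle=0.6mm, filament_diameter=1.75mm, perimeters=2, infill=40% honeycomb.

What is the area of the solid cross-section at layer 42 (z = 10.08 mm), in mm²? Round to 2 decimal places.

587.75 mm²

At z = 10.08 mm: the 24.5×29.5 cube contributes its full rectangle (area 722.75 mm²); the 20×13.5 cube at (14.5, 4) contributes its full rectangle (area 270.00 mm²); After the difference (first − rest): starting from the 24.5×29.5 cube (722.75 mm²), the 20×13.5 cube at (14.5, 4) partially overlaps it — only the 135.00 mm² overlap (of its 270.00 mm²) is removed, clipping the outline — area = 587.75 mm². Overall, the cross-section is a single solid region. Net area = 587.75 mm².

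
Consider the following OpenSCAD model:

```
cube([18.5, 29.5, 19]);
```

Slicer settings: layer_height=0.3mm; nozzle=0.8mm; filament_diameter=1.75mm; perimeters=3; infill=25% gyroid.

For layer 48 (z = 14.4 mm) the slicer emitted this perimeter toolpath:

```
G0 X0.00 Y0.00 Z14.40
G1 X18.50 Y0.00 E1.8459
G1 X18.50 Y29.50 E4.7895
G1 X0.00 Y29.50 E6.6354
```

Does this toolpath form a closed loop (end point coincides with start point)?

Start point (G0): (0.00, 0.00). End point (last G1): the path does not return to the start — open.

no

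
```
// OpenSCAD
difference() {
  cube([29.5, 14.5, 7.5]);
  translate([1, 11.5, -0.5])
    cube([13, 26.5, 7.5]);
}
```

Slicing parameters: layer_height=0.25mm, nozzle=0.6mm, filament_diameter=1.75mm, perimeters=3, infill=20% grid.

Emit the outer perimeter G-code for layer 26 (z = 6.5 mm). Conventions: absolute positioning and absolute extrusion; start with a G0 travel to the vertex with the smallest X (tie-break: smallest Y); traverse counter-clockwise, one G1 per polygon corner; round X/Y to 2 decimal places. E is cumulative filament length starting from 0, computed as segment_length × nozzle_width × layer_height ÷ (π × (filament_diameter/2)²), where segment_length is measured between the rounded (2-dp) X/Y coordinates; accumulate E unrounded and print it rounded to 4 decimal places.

G0 X0.00 Y0.00 Z6.50
G1 X29.50 Y0.00 E1.8397
G1 X29.50 Y14.50 E2.7440
G1 X14.00 Y14.50 E3.7106
G1 X14.00 Y11.50 E3.8977
G1 X1.00 Y11.50 E4.7084
G1 X1.00 Y14.50 E4.8955
G1 X0.00 Y14.50 E4.9578
G1 X0.00 Y0.00 E5.8621

At z = 6.5 mm: the 29.5×14.5 cube contributes its full rectangle; the cube at (1, 11.5) (footprint 13×26.5) is included at this height; Taking the first minus the rest: starting from the 29.5×14.5 cube, the 13×26.5 cube at (1, 11.5) partially overlaps it — only the 39.00 mm² overlap (of its 344.50 mm²) is removed, clipping the outline — 1 connected region. The outline is a single polygon with 8 vertices. Extrusion per mm of travel: 0.6 × 0.25 / (π × 0.875²) = 0.062363. Accumulating E over each segment gives final E = 5.8621.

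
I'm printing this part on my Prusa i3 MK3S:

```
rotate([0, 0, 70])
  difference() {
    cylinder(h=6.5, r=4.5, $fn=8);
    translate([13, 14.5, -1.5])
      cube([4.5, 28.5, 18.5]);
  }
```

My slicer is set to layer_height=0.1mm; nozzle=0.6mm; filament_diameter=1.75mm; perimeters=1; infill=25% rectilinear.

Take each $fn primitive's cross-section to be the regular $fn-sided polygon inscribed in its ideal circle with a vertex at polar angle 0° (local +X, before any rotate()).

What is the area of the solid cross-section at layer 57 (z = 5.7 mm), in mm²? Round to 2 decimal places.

57.28 mm²

At z = 5.7 mm: the r=4.5 cylinder gives a regular 8-gon of circumradius 4.5 (constant along its height) (area = (8/2)·4.500²·sin(360°/8) = 57.28 mm²); the cube at (13, 14.5) is present — its section is the full 4.5×28.5 rectangle (area 128.25 mm²); Taking the first minus the rest: starting from the r=4.5 cylinder (57.28 mm²), the 4.5×28.5 cube at (13, 14.5) misses the remaining region (no effect) — area = 57.28 mm²; (rotated 70° about Z; rotation is an isometry so areas/perimeters/island counts are preserved). Overall, the cross-section is a single solid region. Net area = 57.28 mm².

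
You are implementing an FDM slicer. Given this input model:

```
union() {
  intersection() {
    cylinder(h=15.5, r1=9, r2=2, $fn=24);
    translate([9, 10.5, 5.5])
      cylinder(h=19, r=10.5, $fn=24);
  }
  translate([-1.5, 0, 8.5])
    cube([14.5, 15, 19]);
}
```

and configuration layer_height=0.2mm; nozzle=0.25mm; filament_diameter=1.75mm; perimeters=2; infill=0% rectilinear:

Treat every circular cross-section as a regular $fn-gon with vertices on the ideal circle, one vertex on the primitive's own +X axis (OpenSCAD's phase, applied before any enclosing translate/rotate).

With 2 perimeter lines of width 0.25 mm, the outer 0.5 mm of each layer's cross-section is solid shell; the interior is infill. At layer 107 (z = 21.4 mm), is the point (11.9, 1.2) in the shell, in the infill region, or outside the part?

At z = 21.4 mm: the cone is absent (z outside [0, 15.5]); the cylinder at (9, 10.5): section is a regular 24-gon, circumradius r=10.5; After intersecting: at least one operand is absent at this height, so nothing remains; the cube at (-1.5, 0) is present — its section is the full 14.5×15 rectangle; Merging all regions: only the 14.5×15 cube at (-1.5, 0) is present, so the union is just that shape — 1 connected region. Overall, the cross-section is a single solid region. The nearest boundary edge runs (13.00, 0.00)→(13.00, 15.00); distance from the point to it = 1.10 mm. The point is inside the cross-section and 1.10 mm from the nearest boundary — more than the 0.5 mm shell width (2 × 0.25), so it's in the infill interior.

infill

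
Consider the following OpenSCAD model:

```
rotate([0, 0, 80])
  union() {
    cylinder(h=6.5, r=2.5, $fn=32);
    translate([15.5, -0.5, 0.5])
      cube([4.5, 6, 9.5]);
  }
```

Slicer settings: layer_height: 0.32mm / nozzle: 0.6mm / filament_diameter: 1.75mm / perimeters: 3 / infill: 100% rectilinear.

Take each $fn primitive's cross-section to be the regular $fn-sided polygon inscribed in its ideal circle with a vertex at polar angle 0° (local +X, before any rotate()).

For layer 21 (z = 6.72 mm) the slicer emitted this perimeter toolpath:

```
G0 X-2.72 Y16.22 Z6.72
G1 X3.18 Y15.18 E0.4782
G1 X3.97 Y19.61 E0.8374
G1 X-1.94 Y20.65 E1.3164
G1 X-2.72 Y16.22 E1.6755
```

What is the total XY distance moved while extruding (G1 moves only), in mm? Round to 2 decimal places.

Sum the Euclidean lengths of each G1 segment: total = 20.99 mm.

20.99 mm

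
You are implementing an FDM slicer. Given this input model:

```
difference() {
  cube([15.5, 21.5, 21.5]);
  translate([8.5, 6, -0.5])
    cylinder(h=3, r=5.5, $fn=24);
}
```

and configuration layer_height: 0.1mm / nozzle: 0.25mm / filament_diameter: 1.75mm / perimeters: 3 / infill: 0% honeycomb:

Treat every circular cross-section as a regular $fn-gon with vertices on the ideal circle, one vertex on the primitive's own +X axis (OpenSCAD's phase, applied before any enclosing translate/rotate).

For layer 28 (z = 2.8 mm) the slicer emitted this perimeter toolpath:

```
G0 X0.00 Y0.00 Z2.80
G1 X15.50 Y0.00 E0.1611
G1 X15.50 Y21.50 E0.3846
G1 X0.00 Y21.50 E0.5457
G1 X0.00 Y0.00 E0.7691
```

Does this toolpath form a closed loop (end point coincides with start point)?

yes

Start point (G0): (0.00, 0.00). End point (last G1): the path returns to the start — closed.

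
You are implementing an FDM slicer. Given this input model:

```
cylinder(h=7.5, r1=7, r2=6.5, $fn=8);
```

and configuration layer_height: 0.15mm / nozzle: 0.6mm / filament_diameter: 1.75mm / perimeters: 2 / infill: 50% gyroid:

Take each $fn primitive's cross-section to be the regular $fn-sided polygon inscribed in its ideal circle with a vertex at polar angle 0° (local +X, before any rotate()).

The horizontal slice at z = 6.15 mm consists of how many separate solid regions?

1

At z = 6.15 mm: the cone contributes a regular 8-gon of circumradius 6.590 (interpolated between r1=7 and r2=6.5 at t=0.820). The result has 1 disconnected region.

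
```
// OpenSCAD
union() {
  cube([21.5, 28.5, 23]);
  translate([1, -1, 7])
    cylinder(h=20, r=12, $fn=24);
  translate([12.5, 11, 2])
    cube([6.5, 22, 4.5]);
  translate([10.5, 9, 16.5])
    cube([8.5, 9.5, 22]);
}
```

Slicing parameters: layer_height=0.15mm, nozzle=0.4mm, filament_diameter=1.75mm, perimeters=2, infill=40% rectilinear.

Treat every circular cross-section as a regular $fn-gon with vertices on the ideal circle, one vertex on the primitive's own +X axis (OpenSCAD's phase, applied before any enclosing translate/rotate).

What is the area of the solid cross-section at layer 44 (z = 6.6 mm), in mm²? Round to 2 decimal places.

At z = 6.6 mm: the cube is present — its section is the full 21.5×28.5 rectangle (area 612.75 mm²); the cylinder at (1, -1) is absent (z outside [7, 27]); the cube at (12.5, 11) does not reach this height (z outside [2, 6.5]); the cube at (10.5, 9) is absent (z outside [16.5, 38.5]); Merging all regions: only the 21.5×28.5 cube is present, so the union is just that shape — area = 612.75 mm². Overall, the cross-section is a single solid region. Net area = 612.75 mm².

612.75 mm²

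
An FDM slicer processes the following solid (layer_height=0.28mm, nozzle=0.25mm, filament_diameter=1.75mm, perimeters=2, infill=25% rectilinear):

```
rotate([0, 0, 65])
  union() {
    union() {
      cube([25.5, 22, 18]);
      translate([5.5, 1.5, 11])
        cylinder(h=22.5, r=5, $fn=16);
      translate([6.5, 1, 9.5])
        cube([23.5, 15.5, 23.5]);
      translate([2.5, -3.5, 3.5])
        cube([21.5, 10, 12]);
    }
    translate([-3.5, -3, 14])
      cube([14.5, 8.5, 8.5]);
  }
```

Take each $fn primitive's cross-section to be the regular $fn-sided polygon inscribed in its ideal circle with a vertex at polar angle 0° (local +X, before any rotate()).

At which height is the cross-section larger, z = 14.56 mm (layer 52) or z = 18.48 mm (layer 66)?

layer 52 (z = 14.56 mm)

Layer 52 (z = 14.56): the cube is present — its section is the full 25.5×22 rectangle (area 561.00 mm²); the cylinder at (5.5, 1.5): section is a regular 16-gon, circumradius r=5 (area = (16/2)·5.000²·sin(360°/16) = 76.54 mm²); the cube at (6.5, 1) is present — its section is the full 23.5×15.5 rectangle (area 364.25 mm²); the cube at (2.5, -3.5) is present — its section is the full 21.5×10 rectangle (area 215.00 mm²); Taking the union: the regions partially overlap — summed areas 1216.79 mm² minus the doubly-counted overlap 508.26 mm² gives 708.53 mm² — area = 708.53 mm²; the cube at (-3.5, -3) is present — its section is the full 14.5×8.5 rectangle (area 123.25 mm²); Combining (union): the regions partially overlap — summed areas 831.78 mm² minus the doubly-counted overlap 88.53 mm² gives 743.25 mm² — area = 743.25 mm²; (whole slice rotated 65° about Z — lengths, areas and connectivity unchanged). So its area = 743.25 mm². Layer 66 (z = 18.48): the cube is absent (z outside [0, 18]); the r=5 cylinder at (5.5, 1.5) contributes a regular 16-gon of circumradius 5 (area = (16/2)·5.000²·sin(360°/16) = 76.54 mm²); the cube at (6.5, 1) is present — its section is the full 23.5×15.5 rectangle (area 364.25 mm²); the cube at (2.5, -3.5) does not reach this height (z outside [3.5, 15.5]); Combining (union): the regions partially overlap — summed areas 440.79 mm² minus the doubly-counted overlap 16.21 mm² gives 424.58 mm² — area = 424.58 mm²; the cube at (-3.5, -3) is present — its section is the full 14.5×8.5 rectangle (area 123.25 mm²); Taking the union: the regions partially overlap — summed areas 547.83 mm² minus the doubly-counted overlap 76.63 mm² gives 471.19 mm² — area = 471.19 mm²; (rotated 65° about Z; rotation is an isometry so areas/perimeters/island counts are preserved). So its area = 471.19 mm². Layer 52 is larger (743.25 vs 471.19 mm²).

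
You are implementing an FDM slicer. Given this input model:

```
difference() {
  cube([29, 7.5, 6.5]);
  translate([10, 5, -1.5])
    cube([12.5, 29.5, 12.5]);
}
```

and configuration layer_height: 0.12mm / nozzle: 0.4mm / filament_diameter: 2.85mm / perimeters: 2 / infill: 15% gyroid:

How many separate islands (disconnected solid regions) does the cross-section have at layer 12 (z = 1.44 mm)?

1

At z = 1.44 mm: the cube (footprint 29×7.5) is included at this height; the cube at (10, 5) (footprint 12.5×29.5) is included at this height; Taking the first minus the rest: starting from the 29×7.5 cube, the 12.5×29.5 cube at (10, 5) partially overlaps it — only the 31.25 mm² overlap (of its 368.75 mm²) is removed, clipping the outline — 1 connected region. Overall, the cross-section is a single solid region. Island count = 1.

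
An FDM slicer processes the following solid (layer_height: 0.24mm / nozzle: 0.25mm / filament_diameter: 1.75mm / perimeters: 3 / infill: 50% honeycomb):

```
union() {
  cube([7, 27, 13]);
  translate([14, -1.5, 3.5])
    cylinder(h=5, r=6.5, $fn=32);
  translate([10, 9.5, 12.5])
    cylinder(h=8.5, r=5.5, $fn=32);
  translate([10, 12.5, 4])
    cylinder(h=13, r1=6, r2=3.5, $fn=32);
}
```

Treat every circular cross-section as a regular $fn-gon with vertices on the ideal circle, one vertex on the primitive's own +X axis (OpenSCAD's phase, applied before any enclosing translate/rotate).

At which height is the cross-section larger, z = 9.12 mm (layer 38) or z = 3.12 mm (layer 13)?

Layer 38 (z = 9.12): the cube (footprint 7×27) is included at this height (area 189.00 mm²); the cylinder at (14, -1.5) does not reach this height (z outside [3.5, 8.5]); the cylinder at (10, 9.5) is absent (z outside [12.5, 21]); the cone at (10, 12.5) (r1=6→r2=3.5) has section circumradius 5.015 here — a regular 32-gon (area = (32/2)·5.015²·sin(360°/32) = 78.52 mm²); Combining (union): the regions partially overlap — summed areas 267.52 mm² minus the doubly-counted overlap 11.17 mm² gives 256.34 mm² — area = 256.34 mm². So its area = 256.34 mm². Layer 13 (z = 3.12): the cube is present — its section is the full 7×27 rectangle (area 189.00 mm²); the cylinder at (14, -1.5) is not intersected at this z (z outside [3.5, 8.5]); the cylinder at (10, 9.5) is absent (z outside [12.5, 21]); the cone at (10, 12.5) does not reach this height (z outside [4, 17]); Combining (union): only the 7×27 cube is present, so the union is just that shape — area = 189.00 mm². So its area = 189.00 mm². Layer 38 is larger (256.34 vs 189.00 mm²).

layer 38 (z = 9.12 mm)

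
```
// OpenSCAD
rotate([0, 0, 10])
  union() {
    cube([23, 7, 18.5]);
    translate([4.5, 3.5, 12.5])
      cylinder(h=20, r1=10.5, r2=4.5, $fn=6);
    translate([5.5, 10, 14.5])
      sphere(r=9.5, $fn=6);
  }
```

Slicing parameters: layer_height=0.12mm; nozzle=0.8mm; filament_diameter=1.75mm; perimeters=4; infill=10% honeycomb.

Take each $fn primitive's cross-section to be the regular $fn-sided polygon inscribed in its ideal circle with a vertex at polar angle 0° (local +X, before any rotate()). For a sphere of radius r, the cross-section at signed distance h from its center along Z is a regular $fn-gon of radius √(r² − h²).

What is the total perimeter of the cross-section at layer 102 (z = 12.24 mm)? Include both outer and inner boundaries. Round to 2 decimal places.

At z = 12.24 mm: the cube is present — its section is the full 23×7 rectangle (perimeter 60.00 mm); the cone at (4.5, 3.5) is absent (z outside [12.5, 32.5]); the r=9.5 sphere at (5.5, 10) slices to a regular 6-gon of circumradius 9.227 (√(r²−h²) with h=2.26 from center) (perimeter = 2·6·9.227·sin(180°/6) = 55.36 mm); Combining (union): the regions partially overlap (shared area 56.99 mm²), so the edge portions inside another operand are dropped and the merged outline is re-measured after clipping — boundary = 82.15 mm; (whole slice rotated 10° about Z — lengths, areas and connectivity unchanged). Overall, the cross-section is a single solid region. Total boundary length (outer) = 82.15 mm.

82.15 mm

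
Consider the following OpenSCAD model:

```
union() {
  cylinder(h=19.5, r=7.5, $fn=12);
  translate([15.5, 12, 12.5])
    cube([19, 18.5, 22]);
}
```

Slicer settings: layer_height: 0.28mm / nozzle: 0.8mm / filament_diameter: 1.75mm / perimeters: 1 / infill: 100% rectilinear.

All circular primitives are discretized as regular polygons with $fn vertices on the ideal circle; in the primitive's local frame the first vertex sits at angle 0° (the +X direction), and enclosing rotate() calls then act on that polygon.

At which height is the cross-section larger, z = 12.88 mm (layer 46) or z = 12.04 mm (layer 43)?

Layer 46 (z = 12.88): the r=7.5 cylinder gives a regular 12-gon of circumradius 7.5 (constant along its height) (area = (12/2)·7.500²·sin(360°/12) = 168.75 mm²); the cube at (15.5, 12) is present — its section is the full 19×18.5 rectangle (area 351.50 mm²); Merging all regions: the 2 present regions are separate (no shared area or edge), so areas and boundary lengths simply add and each stays a separate island — area = 520.25 mm². So its area = 520.25 mm². Layer 43 (z = 12.04): the r=7.5 cylinder contributes a regular 12-gon of circumradius 7.5 (area = (12/2)·7.500²·sin(360°/12) = 168.75 mm²); the cube at (15.5, 12) is not intersected at this z (z outside [12.5, 34.5]); Combining (union): only the r=7.5 cylinder is present, so the union is just that shape — area = 168.75 mm². So its area = 168.75 mm². Layer 46 is larger (520.25 vs 168.75 mm²).

layer 46 (z = 12.88 mm)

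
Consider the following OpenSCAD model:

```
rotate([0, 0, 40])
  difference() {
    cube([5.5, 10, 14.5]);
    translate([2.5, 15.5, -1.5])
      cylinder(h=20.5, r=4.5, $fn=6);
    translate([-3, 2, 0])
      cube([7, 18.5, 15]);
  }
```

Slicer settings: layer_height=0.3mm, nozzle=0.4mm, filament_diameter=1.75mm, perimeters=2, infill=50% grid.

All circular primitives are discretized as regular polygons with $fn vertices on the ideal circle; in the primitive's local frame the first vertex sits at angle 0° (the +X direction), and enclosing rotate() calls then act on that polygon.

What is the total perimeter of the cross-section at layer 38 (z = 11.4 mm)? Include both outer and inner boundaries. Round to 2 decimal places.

At z = 11.4 mm: the cube (footprint 5.5×10) is included at this height (perimeter 31.00 mm); the r=4.5 cylinder at (2.5, 15.5) gives a regular 6-gon of circumradius 4.5 (constant along its height) (perimeter = 2·6·4.500·sin(180°/6) = 27.00 mm); the 7×18.5 cube at (-3, 2) contributes its full rectangle (perimeter 51.00 mm); Taking the first minus the rest: starting from the 5.5×10 cube, the r=4.5 cylinder at (2.5, 15.5) misses the remaining region (no effect); the 7×18.5 cube at (-3, 2) partially overlaps it — only the 32.00 mm² overlap (of its 129.50 mm²) is removed, clipping the outline — boundary = 31.00 mm; (whole slice rotated 40° about Z — lengths, areas and connectivity unchanged). Overall, the cross-section is a single solid region. Total boundary length (outer) = 31.00 mm.

31.00 mm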